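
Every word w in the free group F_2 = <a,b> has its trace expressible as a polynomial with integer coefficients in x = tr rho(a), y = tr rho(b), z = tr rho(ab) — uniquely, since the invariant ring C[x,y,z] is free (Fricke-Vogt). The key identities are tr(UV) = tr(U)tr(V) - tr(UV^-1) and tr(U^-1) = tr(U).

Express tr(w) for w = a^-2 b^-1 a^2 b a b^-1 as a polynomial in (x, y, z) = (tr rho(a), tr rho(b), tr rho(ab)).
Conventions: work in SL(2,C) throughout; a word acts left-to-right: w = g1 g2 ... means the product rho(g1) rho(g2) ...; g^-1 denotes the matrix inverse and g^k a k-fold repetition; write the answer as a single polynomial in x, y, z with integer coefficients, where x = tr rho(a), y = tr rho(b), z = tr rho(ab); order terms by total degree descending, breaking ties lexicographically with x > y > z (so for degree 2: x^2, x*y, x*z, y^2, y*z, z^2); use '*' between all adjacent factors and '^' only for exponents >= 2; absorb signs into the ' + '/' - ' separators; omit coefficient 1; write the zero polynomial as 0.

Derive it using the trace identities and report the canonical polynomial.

x^3*y*z^2 - x^4*z - 2*x^2*y^2*z - x^2*z^3 + x^3*y + x*y^3 + x*y*z^2 + 4*x^2*z - 3*x*y - z

tr(a^2) = tr(a)*tr(a) - tr(1)  (reduce the a square) = x^2 - 2
tr(b a^2) = tr(a)*tr(b a) - tr(b)  (reduce the a square) = x*z - y
and tr(a^2 b a) = tr(a)*tr(b a^2) - tr(b a)  (reduce the a square) = x^2*z - x*y - z
and tr(b a b a) = tr(a b)*tr(a b) - tr(1)  (split on a) = z^2 - 2
tr(b a b) = tr(b)*tr(a b) - tr(a)  (reduce the b square) = y*z - x
tr(a^2 b a b) = tr(a)*tr(b a b a) - tr(b a b)  (reduce the a square) = x*z^2 - y*z - x
tr(b^-1 a^2 b a) = tr(a^2 b a)*tr(b) - tr(a^2 b a b)  (eliminate b^-1) = x^2*y*z - x*y^2 - x*z^2 + x
tr(a^-1 b^-1 a^2 b) = tr(b^-1 a^2 b)*tr(a) - tr(b^-1 a^2 b a)  (eliminate a^-1) = -x^2*y*z + x^3 + x*y^2 + x*z^2 - 3*x
and tr(a^2 b a b a) = tr(a)*tr(a b a b a) - tr(a b a b)  (reduce the a square) = x^2*z^2 - x*y*z - x^2 - z^2 + 2
tr(b a b a b a) = tr(a b a b)*tr(a b) - tr(b a)  (split on a) = z^3 - 3*z
tr(b a b a b) = tr(b)*tr(a b a b) - tr(a b a)  (reduce the b square) = y*z^2 - x*z - y
next, tr(a^2 b a b a b) = tr(a)*tr(b a b a b a) - tr(b a b a b)  (reduce the a square) = x*z^3 - y*z^2 - 2*x*z + y
tr(b^-1 a^2 b a b a) = tr(a^2 b a b a)*tr(b) - tr(a^2 b a b a b)  (eliminate b^-1) = x^2*y*z^2 - x*y^2*z - x*z^3 - x^2*y + 2*x*z + y
tr(b^-1 a^2 b a b a^-1) = tr(b^-1 a^2 b a b)*tr(a) - tr(b^-1 a^2 b a b a)  (eliminate a^-1) = -x^2*y*z^2 + x^3*z + x*y^2*z + x*z^3 - 3*x*z - y
and tr(a^-2 b^-1 a^2 b a b) = tr(b^-1 a^2 b a b a^-1)*tr(a) - tr(b^-1 a^2 b a b)  (eliminate a^-1) = -x^3*y*z^2 + x^4*z + x^2*y^2*z + x^2*z^3 - 4*x^2*z + z
and tr(a^-2 b^-1 a^2 b a b^-1) = tr(a^-2 b^-1 a^2 b a)*tr(b) - tr(a^-2 b^-1 a^2 b a b)  (eliminate b^-1) = x^3*y*z^2 - x^4*z - 2*x^2*y^2*z - x^2*z^3 + x^3*y + x*y^3 + x*y*z^2 + 4*x^2*z - 3*x*y - z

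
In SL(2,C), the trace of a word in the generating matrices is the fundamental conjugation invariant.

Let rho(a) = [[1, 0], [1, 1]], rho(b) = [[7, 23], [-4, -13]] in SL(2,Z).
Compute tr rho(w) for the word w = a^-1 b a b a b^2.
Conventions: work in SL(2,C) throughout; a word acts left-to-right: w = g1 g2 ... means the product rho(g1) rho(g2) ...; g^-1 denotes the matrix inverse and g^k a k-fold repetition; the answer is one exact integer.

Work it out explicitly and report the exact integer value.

50420

rho(a^-1) = [[1, 0], [-1, 1]]
... * rho(b) = [[7, 23], [-4, -13]]  ->  [[7, 23], [-11, -36]]
... * rho(a) = [[1, 0], [1, 1]]  ->  [[30, 23], [-47, -36]]
... * rho(b) = [[7, 23], [-4, -13]]  ->  [[118, 391], [-185, -613]]
... * rho(a) = [[1, 0], [1, 1]]  ->  [[509, 391], [-798, -613]]
... * rho(b) = [[7, 23], [-4, -13]]  ->  [[1999, 6624], [-3134, -10385]]
... * rho(b) = [[7, 23], [-4, -13]]  ->  [[-12503, -40135], [19602, 62923]]
tr = -12503 + 62923 = 50420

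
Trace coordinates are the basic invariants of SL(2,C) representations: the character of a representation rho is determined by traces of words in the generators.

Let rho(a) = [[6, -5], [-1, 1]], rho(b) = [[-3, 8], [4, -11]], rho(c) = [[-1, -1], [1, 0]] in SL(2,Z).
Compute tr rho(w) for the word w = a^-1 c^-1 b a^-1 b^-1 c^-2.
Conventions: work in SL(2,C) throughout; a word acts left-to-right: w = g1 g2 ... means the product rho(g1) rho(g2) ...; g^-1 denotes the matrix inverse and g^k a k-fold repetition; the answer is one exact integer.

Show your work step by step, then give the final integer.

rho(a^-1) = [[1, 5], [1, 6]]
... * rho(c^-1) = [[0, 1], [-1, -1]]  ->  [[-5, -4], [-6, -5]]
... * rho(b) = [[-3, 8], [4, -11]]  ->  [[-1, 4], [-2, 7]]
... * rho(a^-1) = [[1, 5], [1, 6]]  ->  [[3, 19], [5, 32]]
... * rho(b^-1) = [[-11, -8], [-4, -3]]  ->  [[-109, -81], [-183, -136]]
... * rho(c^-1) = [[0, 1], [-1, -1]]  ->  [[81, -28], [136, -47]]
... * rho(c^-1) = [[0, 1], [-1, -1]]  ->  [[28, 109], [47, 183]]
tr = 28 + 183 = 211

211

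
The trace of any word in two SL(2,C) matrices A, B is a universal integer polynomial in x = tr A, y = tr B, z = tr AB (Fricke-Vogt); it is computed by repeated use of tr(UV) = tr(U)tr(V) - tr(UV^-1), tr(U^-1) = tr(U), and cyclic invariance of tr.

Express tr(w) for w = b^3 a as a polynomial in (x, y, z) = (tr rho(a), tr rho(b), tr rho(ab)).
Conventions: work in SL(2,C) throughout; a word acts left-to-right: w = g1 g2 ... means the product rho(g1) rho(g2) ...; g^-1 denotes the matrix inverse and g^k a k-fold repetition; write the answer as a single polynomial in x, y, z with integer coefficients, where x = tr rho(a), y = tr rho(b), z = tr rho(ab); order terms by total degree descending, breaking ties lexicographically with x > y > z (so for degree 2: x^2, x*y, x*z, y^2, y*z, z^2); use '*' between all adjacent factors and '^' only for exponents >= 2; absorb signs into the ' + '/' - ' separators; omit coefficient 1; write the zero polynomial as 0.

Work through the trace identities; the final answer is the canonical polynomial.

tr(a b^2) = tr(b) tr(a b) - tr(a)   [square of b] = y*z - x
next, tr(b^3 a) = tr(b) tr(a b^2) - tr(a b)   [square of b] = y^2*z - x*y - z

y^2*z - x*y - z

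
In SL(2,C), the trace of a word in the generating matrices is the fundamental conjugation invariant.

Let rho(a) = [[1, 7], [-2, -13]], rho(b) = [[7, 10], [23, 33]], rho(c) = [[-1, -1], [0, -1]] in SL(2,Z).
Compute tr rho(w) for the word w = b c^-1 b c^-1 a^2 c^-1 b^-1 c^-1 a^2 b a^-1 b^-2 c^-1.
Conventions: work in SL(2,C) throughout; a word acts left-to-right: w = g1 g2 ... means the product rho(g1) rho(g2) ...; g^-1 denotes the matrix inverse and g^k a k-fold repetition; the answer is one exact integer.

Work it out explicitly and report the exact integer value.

rho(b) = [[7, 10], [23, 33]]
... * rho(c^-1) = [[-1, 1], [0, -1]]  ->  [[-7, -3], [-23, -10]]
... * rho(b) = [[7, 10], [23, 33]]  ->  [[-118, -169], [-391, -560]]
... * rho(c^-1) = [[-1, 1], [0, -1]]  ->  [[118, 51], [391, 169]]
... * rho(a) = [[1, 7], [-2, -13]]  ->  [[16, 163], [53, 540]]
... * rho(a) = [[1, 7], [-2, -13]]  ->  [[-310, -2007], [-1027, -6649]]
... * rho(c^-1) = [[-1, 1], [0, -1]]  ->  [[310, 1697], [1027, 5622]]
... * rho(b^-1) = [[33, -10], [-23, 7]]  ->  [[-28801, 8779], [-95415, 29084]]
... * rho(c^-1) = [[-1, 1], [0, -1]]  ->  [[28801, -37580], [95415, -124499]]
... * rho(a) = [[1, 7], [-2, -13]]  ->  [[103961, 690147], [344413, 2286392]]
... * rho(a) = [[1, 7], [-2, -13]]  ->  [[-1276333, -8244184], [-4228371, -27312205]]
... * rho(b) = [[7, 10], [23, 33]]  ->  [[-198550563, -284821402], [-657779312, -943586475]]
... * rho(a^-1) = [[-13, -7], [2, 1]]  ->  [[2011514515, 1105032539], [6663958106, 3660868709]]
... * rho(b^-1) = [[33, -10], [-23, 7]]  ->  [[40964230598, -12379917377], [135710637191, -41013500097]]
... * rho(b^-1) = [[33, -10], [-23, 7]]  ->  [[1636557709405, -496301727619], [5421761529534, -1644200872589]]
... * rho(c^-1) = [[-1, 1], [0, -1]]  ->  [[-1636557709405, 2132859437024], [-5421761529534, 7065962402123]]
tr = -1636557709405 + 7065962402123 = 5429404692718

5429404692718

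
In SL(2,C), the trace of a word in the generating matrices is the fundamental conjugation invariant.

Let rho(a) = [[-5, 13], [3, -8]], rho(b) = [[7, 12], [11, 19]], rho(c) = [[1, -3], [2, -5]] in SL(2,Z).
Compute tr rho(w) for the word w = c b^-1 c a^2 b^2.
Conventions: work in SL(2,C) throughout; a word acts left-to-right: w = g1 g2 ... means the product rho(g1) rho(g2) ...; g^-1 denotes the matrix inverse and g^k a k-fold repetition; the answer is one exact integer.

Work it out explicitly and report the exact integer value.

2917592

rho(c) = [[1, -3], [2, -5]]
... * rho(b^-1) = [[19, -12], [-11, 7]]  ->  [[52, -33], [93, -59]]
... * rho(c) = [[1, -3], [2, -5]]  ->  [[-14, 9], [-25, 16]]
... * rho(a) = [[-5, 13], [3, -8]]  ->  [[97, -254], [173, -453]]
... * rho(a) = [[-5, 13], [3, -8]]  ->  [[-1247, 3293], [-2224, 5873]]
... * rho(b) = [[7, 12], [11, 19]]  ->  [[27494, 47603], [49035, 84899]]
... * rho(b) = [[7, 12], [11, 19]]  ->  [[716091, 1234385], [1277134, 2201501]]
tr = 716091 + 2201501 = 2917592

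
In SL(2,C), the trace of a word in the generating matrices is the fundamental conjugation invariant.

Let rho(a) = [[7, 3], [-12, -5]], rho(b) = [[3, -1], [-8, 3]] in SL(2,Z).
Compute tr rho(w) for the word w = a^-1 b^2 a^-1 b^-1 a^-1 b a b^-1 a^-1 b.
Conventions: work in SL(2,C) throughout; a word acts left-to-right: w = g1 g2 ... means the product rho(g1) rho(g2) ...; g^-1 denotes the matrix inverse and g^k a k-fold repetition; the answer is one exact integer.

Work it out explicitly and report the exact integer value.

-2192294

rho(a^-1) = [[-5, -3], [12, 7]]
... * rho(b) = [[3, -1], [-8, 3]]  ->  [[9, -4], [-20, 9]]
... * rho(b) = [[3, -1], [-8, 3]]  ->  [[59, -21], [-132, 47]]
... * rho(a^-1) = [[-5, -3], [12, 7]]  ->  [[-547, -324], [1224, 725]]
... * rho(b^-1) = [[3, 1], [8, 3]]  ->  [[-4233, -1519], [9472, 3399]]
... * rho(a^-1) = [[-5, -3], [12, 7]]  ->  [[2937, 2066], [-6572, -4623]]
... * rho(b) = [[3, -1], [-8, 3]]  ->  [[-7717, 3261], [17268, -7297]]
... * rho(a) = [[7, 3], [-12, -5]]  ->  [[-93151, -39456], [208440, 88289]]
... * rho(b^-1) = [[3, 1], [8, 3]]  ->  [[-595101, -211519], [1331632, 473307]]
... * rho(a^-1) = [[-5, -3], [12, 7]]  ->  [[437277, 304670], [-978476, -681747]]
... * rho(b) = [[3, -1], [-8, 3]]  ->  [[-1125529, 476733], [2518548, -1066765]]
tr = -1125529 + -1066765 = -2192294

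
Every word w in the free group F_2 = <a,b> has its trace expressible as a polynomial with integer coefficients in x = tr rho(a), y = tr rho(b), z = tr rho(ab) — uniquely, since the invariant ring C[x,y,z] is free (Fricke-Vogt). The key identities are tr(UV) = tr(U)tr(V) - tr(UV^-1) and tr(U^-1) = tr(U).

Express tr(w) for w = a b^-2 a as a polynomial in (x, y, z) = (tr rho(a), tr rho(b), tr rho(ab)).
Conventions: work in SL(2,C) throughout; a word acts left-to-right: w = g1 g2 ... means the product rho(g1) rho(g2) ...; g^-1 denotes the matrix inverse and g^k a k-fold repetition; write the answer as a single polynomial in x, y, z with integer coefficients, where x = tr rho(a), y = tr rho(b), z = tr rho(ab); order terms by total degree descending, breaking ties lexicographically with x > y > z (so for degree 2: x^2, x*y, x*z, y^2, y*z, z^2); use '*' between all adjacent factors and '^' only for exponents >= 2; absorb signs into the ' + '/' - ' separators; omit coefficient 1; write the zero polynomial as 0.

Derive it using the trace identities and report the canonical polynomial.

apply: trace(a^2) = trace(a) trace(a) - trace(1) = x^2 - 2
trace(a^2 b) = trace(a) trace(b a) - trace(b) = x*z - y
use: trace(b^-1 a^2) = trace(a^2) trace(b) - trace(a^2 b) = x^2*y - x*z - y
trace(a b^-2 a) = trace(b^-1 a^2) trace(b) - trace(b^-1 a^2 b) = x^2*y^2 - x*y*z - x^2 - y^2 + 2

x^2*y^2 - x*y*z - x^2 - y^2 + 2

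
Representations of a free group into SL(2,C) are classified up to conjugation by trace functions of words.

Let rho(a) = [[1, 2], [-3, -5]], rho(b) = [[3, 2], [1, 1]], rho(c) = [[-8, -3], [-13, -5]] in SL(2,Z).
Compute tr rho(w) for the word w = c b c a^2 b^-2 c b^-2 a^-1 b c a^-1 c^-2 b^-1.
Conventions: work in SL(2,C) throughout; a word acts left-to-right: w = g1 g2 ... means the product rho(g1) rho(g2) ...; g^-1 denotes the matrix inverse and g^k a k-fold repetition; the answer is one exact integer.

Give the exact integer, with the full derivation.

-3126554968

rho(c) = [[-8, -3], [-13, -5]]
... * rho(b) = [[3, 2], [1, 1]]  ->  [[-27, -19], [-44, -31]]
... * rho(c) = [[-8, -3], [-13, -5]]  ->  [[463, 176], [755, 287]]
... * rho(a) = [[1, 2], [-3, -5]]  ->  [[-65, 46], [-106, 75]]
... * rho(a) = [[1, 2], [-3, -5]]  ->  [[-203, -360], [-331, -587]]
... * rho(b^-1) = [[1, -2], [-1, 3]]  ->  [[157, -674], [256, -1099]]
... * rho(b^-1) = [[1, -2], [-1, 3]]  ->  [[831, -2336], [1355, -3809]]
... * rho(c) = [[-8, -3], [-13, -5]]  ->  [[23720, 9187], [38677, 14980]]
... * rho(b^-1) = [[1, -2], [-1, 3]]  ->  [[14533, -19879], [23697, -32414]]
... * rho(b^-1) = [[1, -2], [-1, 3]]  ->  [[34412, -88703], [56111, -144636]]
... * rho(a^-1) = [[-5, -2], [3, 1]]  ->  [[-438169, -157527], [-714463, -256858]]
... * rho(b) = [[3, 2], [1, 1]]  ->  [[-1472034, -1033865], [-2400247, -1685784]]
... * rho(c) = [[-8, -3], [-13, -5]]  ->  [[25216517, 9585427], [41117168, 15629661]]
... * rho(a^-1) = [[-5, -2], [3, 1]]  ->  [[-97326304, -40847607], [-158696857, -66604675]]
... * rho(c^-1) = [[-5, 3], [13, -8]]  ->  [[-44387371, 34801944], [-72376490, 56746829]]
... * rho(c^-1) = [[-5, 3], [13, -8]]  ->  [[674362127, -411577665], [1099591227, -671104102]]
... * rho(b^-1) = [[1, -2], [-1, 3]]  ->  [[1085939792, -2583457249], [1770695329, -4212494760]]
tr = 1085939792 + -4212494760 = -3126554968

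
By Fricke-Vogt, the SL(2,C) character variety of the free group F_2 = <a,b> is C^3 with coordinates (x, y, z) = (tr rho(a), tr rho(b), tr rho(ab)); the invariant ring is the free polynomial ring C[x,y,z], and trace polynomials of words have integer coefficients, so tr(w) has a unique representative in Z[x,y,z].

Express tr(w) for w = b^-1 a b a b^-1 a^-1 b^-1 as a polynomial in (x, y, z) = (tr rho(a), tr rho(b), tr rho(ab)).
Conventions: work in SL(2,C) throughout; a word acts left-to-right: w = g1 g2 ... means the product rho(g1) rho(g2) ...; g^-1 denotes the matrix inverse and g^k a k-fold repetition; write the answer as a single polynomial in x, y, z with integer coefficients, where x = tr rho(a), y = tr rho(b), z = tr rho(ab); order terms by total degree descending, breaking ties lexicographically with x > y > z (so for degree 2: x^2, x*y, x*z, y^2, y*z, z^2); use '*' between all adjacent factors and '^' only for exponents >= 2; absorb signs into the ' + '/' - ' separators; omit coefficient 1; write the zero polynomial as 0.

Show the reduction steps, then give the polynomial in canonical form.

x*y^2*z^2 - x^2*y*z - y^3*z - y*z^3 + x*y^2 + 3*y*z - x

tr(b a b) = tr(b)*tr(a b) - tr(a) = y*z - x
tr(a b a b) = tr(b a)*tr(b a) - tr(1)   [split at repeated b] = z^2 - 2
tr(a b a) = tr(a)*tr(b a) - tr(b) = x*z - y
tr(b a b a b) = tr(b)*tr(a b a b) - tr(a b a) = y*z^2 - x*z - y
tr(b a b a b a) = tr(b a)*tr(b a b a) - tr(b^-1 a^-1)   [split at repeated b] = z^3 - 3*z
tr(a b a b a^-1 b) = tr(b a b a b)*tr(a) - tr(b a b a b a) = x*y*z^2 - x^2*z - z^3 - x*y + 3*z
tr(a^-1 b^-1 a b a b) = tr(a b a b a^-1)*tr(b) - tr(a b a b a^-1 b) = -x*y*z^2 + x^2*z + y^2*z + z^3 - 3*z
tr(b^-1 a b a b^-1 a^-1) = tr(a^-1 b^-1 a b a)*tr(b) - tr(a^-1 b^-1 a b a b) = x*y*z^2 - x^2*z - y^2*z - z^3 + x*y + 3*z
tr(b^-1 a b a b^-1 a^-1 b^-1) = tr(b^-1 a b a b^-1 a^-1)*tr(b) - tr(b^-1 a b a b^-1 a^-1 b) = x*y^2*z^2 - x^2*y*z - y^3*z - y*z^3 + x*y^2 + 3*y*z - x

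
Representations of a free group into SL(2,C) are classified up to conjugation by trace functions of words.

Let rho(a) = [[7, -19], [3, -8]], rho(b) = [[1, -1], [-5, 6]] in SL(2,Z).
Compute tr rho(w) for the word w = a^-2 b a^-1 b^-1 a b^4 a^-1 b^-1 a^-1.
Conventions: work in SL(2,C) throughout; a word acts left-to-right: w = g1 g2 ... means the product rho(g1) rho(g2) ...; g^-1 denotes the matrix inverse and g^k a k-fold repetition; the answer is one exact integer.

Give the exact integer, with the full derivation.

rho(a^-1) = [[-8, 19], [-3, 7]]
... * rho(a^-1) = [[-8, 19], [-3, 7]]  ->  [[7, -19], [3, -8]]
... * rho(b) = [[1, -1], [-5, 6]]  ->  [[102, -121], [43, -51]]
... * rho(a^-1) = [[-8, 19], [-3, 7]]  ->  [[-453, 1091], [-191, 460]]
... * rho(b^-1) = [[6, 1], [5, 1]]  ->  [[2737, 638], [1154, 269]]
... * rho(a) = [[7, -19], [3, -8]]  ->  [[21073, -57107], [8885, -24078]]
... * rho(b) = [[1, -1], [-5, 6]]  ->  [[306608, -363715], [129275, -153353]]
... * rho(b) = [[1, -1], [-5, 6]]  ->  [[2125183, -2488898], [896040, -1049393]]
... * rho(b) = [[1, -1], [-5, 6]]  ->  [[14569673, -17058571], [6143005, -7192398]]
... * rho(b) = [[1, -1], [-5, 6]]  ->  [[99862528, -116921099], [42104995, -49297393]]
... * rho(a^-1) = [[-8, 19], [-3, 7]]  ->  [[-448136927, 1078940339], [-188947781, 454913154]]
... * rho(b^-1) = [[6, 1], [5, 1]]  ->  [[2705880133, 630803412], [1140879084, 265965373]]
... * rho(a^-1) = [[-8, 19], [-3, 7]]  ->  [[-23539451300, 55827346411], [-9924928791, 23538460207]]
tr = -23539451300 + 23538460207 = -991093

-991093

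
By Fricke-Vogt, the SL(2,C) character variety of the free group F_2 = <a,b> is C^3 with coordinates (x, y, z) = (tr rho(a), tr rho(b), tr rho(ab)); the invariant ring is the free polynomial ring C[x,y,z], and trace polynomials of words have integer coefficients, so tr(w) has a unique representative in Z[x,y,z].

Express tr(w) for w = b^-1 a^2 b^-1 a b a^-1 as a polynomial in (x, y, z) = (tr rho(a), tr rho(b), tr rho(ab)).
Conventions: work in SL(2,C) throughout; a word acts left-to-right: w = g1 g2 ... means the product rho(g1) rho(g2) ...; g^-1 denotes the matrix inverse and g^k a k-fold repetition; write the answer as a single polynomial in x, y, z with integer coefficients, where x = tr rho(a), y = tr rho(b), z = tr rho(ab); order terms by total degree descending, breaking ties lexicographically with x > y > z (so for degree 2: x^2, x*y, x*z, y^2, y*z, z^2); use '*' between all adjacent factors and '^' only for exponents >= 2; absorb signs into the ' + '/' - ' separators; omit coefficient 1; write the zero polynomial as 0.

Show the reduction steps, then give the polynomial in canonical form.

tr(a^2) = tr(a) tr(a) - tr(1)  (reduce the a square) = x^2 - 2
reduce: tr(a^3) = tr(a) tr(a^2) - tr(a)  (reduce the a square) = x^3 - 3*x
so tr(b a^2) = tr(a) tr(b a) - tr(b)  (reduce the a square) = x*z - y
tr(b a^3) = tr(a) tr(b a^2) - tr(b a)  (reduce the a square) = x^2*z - x*y - z
so tr(a^3 b a) = tr(a) tr(b a^3) - tr(b a^2)  (reduce the a square) = x^3*z - x^2*y - 2*x*z + y
tr(b a b a) = tr(b a) tr(b a) - tr(1)  (split on b) = z^2 - 2
reduce: tr(b a b) = tr(b) tr(a b) - tr(a)  (reduce the b square) = y*z - x
tr(b a b a^2) = tr(a) tr(b a b a) - tr(b a b)  (reduce the a square) = x*z^2 - y*z - x
tr(a^3 b a b) = tr(a) tr(b a b a^2) - tr(b a b a)  (reduce the a square) = x^2*z^2 - x*y*z - x^2 - z^2 + 2
tr(b^-1 a^3 b a) = tr(a^3 b a) tr(b) - tr(a^3 b a b)  (eliminate b^-1) = x^3*y*z - x^2*y^2 - x^2*z^2 - x*y*z + x^2 + y^2 + z^2 - 2
reduce: tr(a b a^-1 b^-1 a^2) = tr(b^-1 a^3 b) tr(a) - tr(b^-1 a^3 b a)  (eliminate a^-1) = -x^3*y*z + x^4 + x^2*y^2 + x^2*z^2 + x*y*z - 4*x^2 - y^2 - z^2 + 2
tr(b a b a b a) = tr(b a) tr(b a b a) - tr(b^-1 a^-1)  (split on b) = z^3 - 3*z
reduce: tr(b a b a b) = tr(b) tr(a b a b) - tr(a b a)  (reduce the b square) = y*z^2 - x*z - y
tr(a^2 b a b a b) = tr(a) tr(b a b a b a) - tr(b a b a b)  (reduce the a square) = x*z^3 - y*z^2 - 2*x*z + y
tr(b^-1 a^2 b a b a) = tr(a^2 b a b a) tr(b) - tr(a^2 b a b a b)  (eliminate b^-1) = x^2*y*z^2 - x*y^2*z - x*z^3 - x^2*y + 2*x*z + y
tr(a b a^-1 b^-1 a^2 b) = tr(b^-1 a^2 b a b) tr(a) - tr(b^-1 a^2 b a b a)  (eliminate a^-1) = -x^2*y*z^2 + x^3*z + x*y^2*z + x*z^3 - 3*x*z - y
tr(b^-1 a^2 b^-1 a b a^-1) = tr(a b a^-1 b^-1 a^2) tr(b) - tr(a b a^-1 b^-1 a^2 b)  (eliminate b^-1) = -x^3*y^2*z + x^4*y + x^2*y^3 + 2*x^2*y*z^2 - x^3*z - x*z^3 - 4*x^2*y - y^3 - y*z^2 + 3*x*z + 3*y

-x^3*y^2*z + x^4*y + x^2*y^3 + 2*x^2*y*z^2 - x^3*z - x*z^3 - 4*x^2*y - y^3 - y*z^2 + 3*x*z + 3*y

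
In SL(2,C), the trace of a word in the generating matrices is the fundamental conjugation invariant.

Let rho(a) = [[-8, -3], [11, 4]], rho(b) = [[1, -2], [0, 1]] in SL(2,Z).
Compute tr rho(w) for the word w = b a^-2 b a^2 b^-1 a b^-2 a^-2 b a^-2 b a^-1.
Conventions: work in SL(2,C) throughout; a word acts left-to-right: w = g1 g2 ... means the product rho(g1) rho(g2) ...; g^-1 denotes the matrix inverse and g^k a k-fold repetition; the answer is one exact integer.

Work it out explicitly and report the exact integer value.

rho(b) = [[1, -2], [0, 1]]
... * rho(a^-1) = [[4, 3], [-11, -8]]  ->  [[26, 19], [-11, -8]]
... * rho(a^-1) = [[4, 3], [-11, -8]]  ->  [[-105, -74], [44, 31]]
... * rho(b) = [[1, -2], [0, 1]]  ->  [[-105, 136], [44, -57]]
... * rho(a) = [[-8, -3], [11, 4]]  ->  [[2336, 859], [-979, -360]]
... * rho(a) = [[-8, -3], [11, 4]]  ->  [[-9239, -3572], [3872, 1497]]
... * rho(b^-1) = [[1, 2], [0, 1]]  ->  [[-9239, -22050], [3872, 9241]]
... * rho(a) = [[-8, -3], [11, 4]]  ->  [[-168638, -60483], [70675, 25348]]
... * rho(b^-1) = [[1, 2], [0, 1]]  ->  [[-168638, -397759], [70675, 166698]]
... * rho(b^-1) = [[1, 2], [0, 1]]  ->  [[-168638, -735035], [70675, 308048]]
... * rho(a^-1) = [[4, 3], [-11, -8]]  ->  [[7410833, 5374366], [-3105828, -2252359]]
... * rho(a^-1) = [[4, 3], [-11, -8]]  ->  [[-29474694, -20762429], [12352637, 8701388]]
... * rho(b) = [[1, -2], [0, 1]]  ->  [[-29474694, 38186959], [12352637, -16003886]]
... * rho(a^-1) = [[4, 3], [-11, -8]]  ->  [[-537955325, -393919754], [225453294, 165088999]]
... * rho(a^-1) = [[4, 3], [-11, -8]]  ->  [[2181295994, 1537492057], [-914165813, -644352110]]
... * rho(b) = [[1, -2], [0, 1]]  ->  [[2181295994, -2825099931], [-914165813, 1183979516]]
... * rho(a^-1) = [[4, 3], [-11, -8]]  ->  [[39801283217, 29144687430], [-16680437928, -12214333567]]
tr = 39801283217 + -12214333567 = 27586949650

27586949650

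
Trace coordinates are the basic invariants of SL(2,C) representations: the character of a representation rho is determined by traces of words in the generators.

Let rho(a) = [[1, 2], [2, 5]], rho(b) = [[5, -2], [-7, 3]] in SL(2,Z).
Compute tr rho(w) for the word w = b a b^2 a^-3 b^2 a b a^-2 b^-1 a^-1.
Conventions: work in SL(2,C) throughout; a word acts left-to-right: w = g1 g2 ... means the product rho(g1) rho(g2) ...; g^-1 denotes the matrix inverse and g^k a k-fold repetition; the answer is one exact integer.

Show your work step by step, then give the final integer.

26802944

rho(b) = [[5, -2], [-7, 3]]
... * rho(a) = [[1, 2], [2, 5]]  ->  [[1, 0], [-1, 1]]
... * rho(b) = [[5, -2], [-7, 3]]  ->  [[5, -2], [-12, 5]]
... * rho(b) = [[5, -2], [-7, 3]]  ->  [[39, -16], [-95, 39]]
... * rho(a^-1) = [[5, -2], [-2, 1]]  ->  [[227, -94], [-553, 229]]
... * rho(a^-1) = [[5, -2], [-2, 1]]  ->  [[1323, -548], [-3223, 1335]]
... * rho(a^-1) = [[5, -2], [-2, 1]]  ->  [[7711, -3194], [-18785, 7781]]
... * rho(b) = [[5, -2], [-7, 3]]  ->  [[60913, -25004], [-148392, 60913]]
... * rho(b) = [[5, -2], [-7, 3]]  ->  [[479593, -196838], [-1168351, 479523]]
... * rho(a) = [[1, 2], [2, 5]]  ->  [[85917, -25004], [-209305, 60913]]
... * rho(b) = [[5, -2], [-7, 3]]  ->  [[604613, -246846], [-1472916, 601349]]
... * rho(a^-1) = [[5, -2], [-2, 1]]  ->  [[3516757, -1456072], [-8567278, 3547181]]
... * rho(a^-1) = [[5, -2], [-2, 1]]  ->  [[20495929, -8489586], [-49930752, 20681737]]
... * rho(b^-1) = [[3, 2], [7, 5]]  ->  [[2060685, -1456072], [-5020097, 3547181]]
... * rho(a^-1) = [[5, -2], [-2, 1]]  ->  [[13215569, -5577442], [-32194847, 13587375]]
tr = 13215569 + 13587375 = 26802944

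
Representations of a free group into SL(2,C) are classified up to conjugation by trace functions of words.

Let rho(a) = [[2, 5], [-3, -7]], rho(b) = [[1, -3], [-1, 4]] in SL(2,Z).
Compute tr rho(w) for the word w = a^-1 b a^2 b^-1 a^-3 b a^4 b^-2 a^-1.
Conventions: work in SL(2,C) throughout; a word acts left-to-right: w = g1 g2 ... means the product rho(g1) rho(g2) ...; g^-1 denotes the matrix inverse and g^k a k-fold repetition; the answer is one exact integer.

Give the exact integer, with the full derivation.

rho(a^-1) = [[-7, -5], [3, 2]]
... * rho(b) = [[1, -3], [-1, 4]]  ->  [[-2, 1], [1, -1]]
... * rho(a) = [[2, 5], [-3, -7]]  ->  [[-7, -17], [5, 12]]
... * rho(a) = [[2, 5], [-3, -7]]  ->  [[37, 84], [-26, -59]]
... * rho(b^-1) = [[4, 3], [1, 1]]  ->  [[232, 195], [-163, -137]]
... * rho(a^-1) = [[-7, -5], [3, 2]]  ->  [[-1039, -770], [730, 541]]
... * rho(a^-1) = [[-7, -5], [3, 2]]  ->  [[4963, 3655], [-3487, -2568]]
... * rho(a^-1) = [[-7, -5], [3, 2]]  ->  [[-23776, -17505], [16705, 12299]]
... * rho(b) = [[1, -3], [-1, 4]]  ->  [[-6271, 1308], [4406, -919]]
... * rho(a) = [[2, 5], [-3, -7]]  ->  [[-16466, -40511], [11569, 28463]]
... * rho(a) = [[2, 5], [-3, -7]]  ->  [[88601, 201247], [-62251, -141396]]
... * rho(a) = [[2, 5], [-3, -7]]  ->  [[-426539, -965724], [299686, 678517]]
... * rho(a) = [[2, 5], [-3, -7]]  ->  [[2044094, 4627373], [-1436179, -3251189]]
... * rho(b^-1) = [[4, 3], [1, 1]]  ->  [[12803749, 10759655], [-8995905, -7559726]]
... * rho(b^-1) = [[4, 3], [1, 1]]  ->  [[61974651, 49170902], [-43543346, -34547441]]
... * rho(a^-1) = [[-7, -5], [3, 2]]  ->  [[-286309851, -211531451], [201161099, 148621848]]
tr = -286309851 + 148621848 = -137688003

-137688003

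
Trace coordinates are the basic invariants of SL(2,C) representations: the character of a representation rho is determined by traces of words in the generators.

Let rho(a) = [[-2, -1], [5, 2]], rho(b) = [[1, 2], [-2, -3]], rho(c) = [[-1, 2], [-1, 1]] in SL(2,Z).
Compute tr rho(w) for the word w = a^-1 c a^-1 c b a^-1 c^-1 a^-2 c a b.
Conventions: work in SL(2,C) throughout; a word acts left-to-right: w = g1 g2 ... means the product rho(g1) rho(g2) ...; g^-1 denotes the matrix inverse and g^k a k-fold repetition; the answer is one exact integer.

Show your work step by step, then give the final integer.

rho(a^-1) = [[2, 1], [-5, -2]]
... * rho(c) = [[-1, 2], [-1, 1]]  ->  [[-3, 5], [7, -12]]
... * rho(a^-1) = [[2, 1], [-5, -2]]  ->  [[-31, -13], [74, 31]]
... * rho(c) = [[-1, 2], [-1, 1]]  ->  [[44, -75], [-105, 179]]
... * rho(b) = [[1, 2], [-2, -3]]  ->  [[194, 313], [-463, -747]]
... * rho(a^-1) = [[2, 1], [-5, -2]]  ->  [[-1177, -432], [2809, 1031]]
... * rho(c^-1) = [[1, -2], [1, -1]]  ->  [[-1609, 2786], [3840, -6649]]
... * rho(a^-1) = [[2, 1], [-5, -2]]  ->  [[-17148, -7181], [40925, 17138]]
... * rho(a^-1) = [[2, 1], [-5, -2]]  ->  [[1609, -2786], [-3840, 6649]]
... * rho(c) = [[-1, 2], [-1, 1]]  ->  [[1177, 432], [-2809, -1031]]
... * rho(a) = [[-2, -1], [5, 2]]  ->  [[-194, -313], [463, 747]]
... * rho(b) = [[1, 2], [-2, -3]]  ->  [[432, 551], [-1031, -1315]]
tr = 432 + -1315 = -883

-883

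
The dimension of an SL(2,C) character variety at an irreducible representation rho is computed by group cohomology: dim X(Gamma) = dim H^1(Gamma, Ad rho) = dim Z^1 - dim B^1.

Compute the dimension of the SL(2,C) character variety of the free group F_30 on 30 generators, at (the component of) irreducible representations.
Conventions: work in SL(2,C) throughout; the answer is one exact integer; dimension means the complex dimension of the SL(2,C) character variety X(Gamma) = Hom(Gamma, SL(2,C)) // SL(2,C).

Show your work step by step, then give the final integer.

Here Gamma is free of rank 30 — no relator constrains a cocycle.
Z^1(Gamma, Ad rho) = (sl_2)^30: a cocycle is a free choice of one sl_2 vector per generator, so dim Z^1 = 3*30 = 90.
Irreducibility makes the coboundary map sl_2 -> Z^1 injective (trivial centralizer), so dim B^1 = 3.
dim X = dim H^1 = dim Z^1 - dim B^1 = 90 - 3 = 87.

87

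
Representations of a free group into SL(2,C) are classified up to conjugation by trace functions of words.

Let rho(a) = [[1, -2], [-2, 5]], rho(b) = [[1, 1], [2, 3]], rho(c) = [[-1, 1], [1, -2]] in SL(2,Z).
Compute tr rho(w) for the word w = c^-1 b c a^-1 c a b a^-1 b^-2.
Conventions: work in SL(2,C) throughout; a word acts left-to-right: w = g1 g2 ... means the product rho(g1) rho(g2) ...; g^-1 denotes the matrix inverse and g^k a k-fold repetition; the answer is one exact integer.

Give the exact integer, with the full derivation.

rho(c^-1) = [[-2, -1], [-1, -1]]
... * rho(b) = [[1, 1], [2, 3]]  ->  [[-4, -5], [-3, -4]]
... * rho(c) = [[-1, 1], [1, -2]]  ->  [[-1, 6], [-1, 5]]
... * rho(a^-1) = [[5, 2], [2, 1]]  ->  [[7, 4], [5, 3]]
... * rho(c) = [[-1, 1], [1, -2]]  ->  [[-3, -1], [-2, -1]]
... * rho(a) = [[1, -2], [-2, 5]]  ->  [[-1, 1], [0, -1]]
... * rho(b) = [[1, 1], [2, 3]]  ->  [[1, 2], [-2, -3]]
... * rho(a^-1) = [[5, 2], [2, 1]]  ->  [[9, 4], [-16, -7]]
... * rho(b^-1) = [[3, -1], [-2, 1]]  ->  [[19, -5], [-34, 9]]
... * rho(b^-1) = [[3, -1], [-2, 1]]  ->  [[67, -24], [-120, 43]]
tr = 67 + 43 = 110

110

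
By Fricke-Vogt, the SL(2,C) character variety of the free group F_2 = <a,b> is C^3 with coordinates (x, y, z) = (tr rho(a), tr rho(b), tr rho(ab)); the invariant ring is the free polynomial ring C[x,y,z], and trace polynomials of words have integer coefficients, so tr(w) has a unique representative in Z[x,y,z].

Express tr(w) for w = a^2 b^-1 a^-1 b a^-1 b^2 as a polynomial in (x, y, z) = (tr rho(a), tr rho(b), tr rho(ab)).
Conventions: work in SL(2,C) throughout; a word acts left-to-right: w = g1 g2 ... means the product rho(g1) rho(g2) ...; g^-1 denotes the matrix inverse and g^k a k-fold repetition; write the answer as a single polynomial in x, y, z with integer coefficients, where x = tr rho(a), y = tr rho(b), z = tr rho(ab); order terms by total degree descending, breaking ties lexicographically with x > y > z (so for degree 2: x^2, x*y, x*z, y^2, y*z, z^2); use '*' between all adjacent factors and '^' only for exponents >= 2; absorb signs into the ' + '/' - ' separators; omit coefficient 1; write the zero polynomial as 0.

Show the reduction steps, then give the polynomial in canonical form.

-x^3*y^3*z + x^4*y^2 + x^2*y^4 + 2*x^2*y^2*z^2 - x^3*y*z - x*y^3*z - x*y*z^3 - 4*x^2*y^2 + 5*x*y*z - x^2 - z^2 + 2

trace(a b^2) = trace(b)*trace(a b) - trace(a)   [square of b] = y*z - x
trace(b^2 a b) = trace(b)*trace(a b^2) - trace(a b)   [square of b] = y^2*z - x*y - z
next, trace(a b a b) = trace(b a)*trace(b a) - trace(1)   [split at a repeated b] = z^2 - 2
trace(a b a) = trace(a)*trace(b a) - trace(b)   [square of a] = x*z - y
trace(b^2 a b a) = trace(b)*trace(a b a b) - trace(a b a)   [square of b] = y*z^2 - x*z - y
trace(b a^-1 b^2 a) = trace(b^2 a b)*trace(a) - trace(b^2 a b a)   [inverse elimination on a] = x*y^2*z - x^2*y - y*z^2 + y
trace(b^2) = trace(b)*trace(b) - trace(1)   [square of b] = y^2 - 2
and trace(b^3) = trace(b)*trace(b^2) - trace(b)   [square of b] = y^3 - 3*y
trace(b^2 a^2 b) = trace(a)*trace(b^3 a) - trace(b^3)   [square of a] = x*y^2*z - x^2*y - y^3 - x*z + 3*y
trace(a^2) = trace(a)*trace(a) - trace(1)   [square of a] = x^2 - 2
trace(b^2 a^2) = trace(b)*trace(a^2 b) - trace(a^2)   [square of b] = x*y*z - x^2 - y^2 + 2
trace(b^3 a^2 b) = trace(b)*trace(b^2 a^2 b) - trace(b^2 a^2)   [square of b] = x*y^3*z - x^2*y^2 - y^4 - 2*x*y*z + x^2 + 4*y^2 - 2
next, trace(b a b^3 a) = trace(b)*trace(b a b a b) - trace(b a b a)   [square of b] = y^2*z^2 - x*y*z - y^2 - z^2 + 2
trace(b a b^3) = trace(b)*trace(b^2 a b) - trace(b^2 a)   [square of b] = y^3*z - x*y^2 - 2*y*z + x
trace(b^3 a^2 b a) = trace(a)*trace(b a b^3 a) - trace(b a b^3)   [square of a] = x*y^2*z^2 - x^2*y*z - y^3*z - x*z^2 + 2*y*z + x
next, trace(b^2 a^2 b a^-1 b) = trace(b^3 a^2 b)*trace(a) - trace(b^3 a^2 b a)   [inverse elimination on a] = x^2*y^3*z - x^3*y^2 - x*y^4 - x*y^2*z^2 - x^2*y*z + y^3*z + x^3 + 4*x*y^2 + x*z^2 - 2*y*z - 3*x
trace(b^2 a b^2 a) = trace(b)*trace(a b^2 a b) - trace(a b^2 a)   [square of b] = y^2*z^2 - 2*x*y*z + x^2 - 2
trace(b a b^2 a^2 b) = trace(a)*trace(b^2 a b^2 a) - trace(b^2 a b^2)   [square of a] = x*y^2*z^2 - 2*x^2*y*z - y^3*z + x^3 + x*y^2 + 2*y*z - 3*x
and trace(b a b a b a) = trace(a b)*trace(a b a b) - trace(a^-1 b^-1)   [split at a repeated a] = z^3 - 3*z
trace(a^2 b a b a b) = trace(a)*trace(b a b a b a) - trace(b a b a b)   [square of a] = x*z^3 - y*z^2 - 2*x*z + y
next, trace(b a b a^2) = trace(a)*trace(b a b a) - trace(b a b)   [square of a] = x*z^2 - y*z - x
trace(a^2 b a b a) = trace(a)*trace(b a b a^2) - trace(b a b a)   [square of a] = x^2*z^2 - x*y*z - x^2 - z^2 + 2
next, trace(b a b^2 a^2 b a) = trace(b)*trace(a^2 b a b a b) - trace(a^2 b a b a)   [square of b] = x*y*z^3 - x^2*z^2 - y^2*z^2 - x*y*z + x^2 + y^2 + z^2 - 2
trace(b^2 a^2 b a^-1 b a) = trace(b a b^2 a^2 b)*trace(a) - trace(b a b^2 a^2 b a)   [inverse elimination on a] = x^2*y^2*z^2 - 2*x^3*y*z - x*y^3*z - x*y*z^3 + x^4 + x^2*y^2 + x^2*z^2 + y^2*z^2 + 3*x*y*z - 4*x^2 - y^2 - z^2 + 2
trace(a^-1 b a^-1 b^2 a^2 b) = trace(b^2 a^2 b a^-1 b)*trace(a) - trace(b^2 a^2 b a^-1 b a)   [inverse elimination on a] = x^3*y^3*z - x^4*y^2 - x^2*y^4 - 2*x^2*y^2*z^2 + x^3*y*z + 2*x*y^3*z + x*y*z^3 + 3*x^2*y^2 - y^2*z^2 - 5*x*y*z + x^2 + y^2 + z^2 - 2
and trace(a^2 b^-1 a^-1 b a^-1 b^2) = trace(a^-1 b a^-1 b^2 a^2)*trace(b) - trace(a^-1 b a^-1 b^2 a^2 b)   [inverse elimination on b] = -x^3*y^3*z + x^4*y^2 + x^2*y^4 + 2*x^2*y^2*z^2 - x^3*y*z - x*y^3*z - x*y*z^3 - 4*x^2*y^2 + 5*x*y*z - x^2 - z^2 + 2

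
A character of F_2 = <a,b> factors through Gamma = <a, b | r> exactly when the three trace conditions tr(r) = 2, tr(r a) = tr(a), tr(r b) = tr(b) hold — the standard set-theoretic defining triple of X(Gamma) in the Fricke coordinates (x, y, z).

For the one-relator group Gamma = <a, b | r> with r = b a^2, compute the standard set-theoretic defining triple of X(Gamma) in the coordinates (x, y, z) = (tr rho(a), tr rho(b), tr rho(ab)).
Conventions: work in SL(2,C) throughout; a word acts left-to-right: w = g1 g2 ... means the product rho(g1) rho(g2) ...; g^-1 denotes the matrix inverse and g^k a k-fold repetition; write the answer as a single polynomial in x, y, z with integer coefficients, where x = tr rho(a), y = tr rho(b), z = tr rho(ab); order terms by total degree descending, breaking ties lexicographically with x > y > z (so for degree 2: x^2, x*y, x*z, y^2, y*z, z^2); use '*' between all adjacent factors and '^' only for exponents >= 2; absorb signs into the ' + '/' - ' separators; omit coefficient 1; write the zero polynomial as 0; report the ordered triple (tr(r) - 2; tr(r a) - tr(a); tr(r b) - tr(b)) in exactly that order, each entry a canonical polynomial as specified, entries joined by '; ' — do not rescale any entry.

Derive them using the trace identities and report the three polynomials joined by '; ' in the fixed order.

apply: tr(b a^2) = tr(a)*tr(b a) - tr(b)  (reduce the a square) = x*z - y
tr(b a^3) = tr(a)*tr(b a^2) - tr(b a)   [square of a] = x^2*z - x*y - z
tr(b^2 a) = tr(b)*tr(a b) - tr(a)  (reduce the b square) = y*z - x
tr(b^2) = tr(b)*tr(b) - tr(1)  (reduce the b square) = y^2 - 2
tr(b a^2 b) = tr(a)*tr(b^2 a) - tr(b^2)  (reduce the a square) = x*y*z - x^2 - y^2 + 2
assemble the triple (tr(r) - 2; tr(r a) - x; tr(r b) - y)

x*z - y - 2; x^2*z - x*y - x - z; x*y*z - x^2 - y^2 - y + 2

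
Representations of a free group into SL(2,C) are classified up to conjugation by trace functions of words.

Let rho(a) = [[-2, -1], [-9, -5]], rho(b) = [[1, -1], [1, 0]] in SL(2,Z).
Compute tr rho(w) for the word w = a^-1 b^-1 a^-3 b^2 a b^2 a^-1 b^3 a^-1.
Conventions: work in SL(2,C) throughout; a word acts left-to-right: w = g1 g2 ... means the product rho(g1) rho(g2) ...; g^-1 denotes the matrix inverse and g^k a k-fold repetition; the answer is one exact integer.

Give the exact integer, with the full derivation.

1782377

rho(a^-1) = [[-5, 1], [9, -2]]
... * rho(b^-1) = [[0, 1], [-1, 1]]  ->  [[-1, -4], [2, 7]]
... * rho(a^-1) = [[-5, 1], [9, -2]]  ->  [[-31, 7], [53, -12]]
... * rho(a^-1) = [[-5, 1], [9, -2]]  ->  [[218, -45], [-373, 77]]
... * rho(a^-1) = [[-5, 1], [9, -2]]  ->  [[-1495, 308], [2558, -527]]
... * rho(b) = [[1, -1], [1, 0]]  ->  [[-1187, 1495], [2031, -2558]]
... * rho(b) = [[1, -1], [1, 0]]  ->  [[308, 1187], [-527, -2031]]
... * rho(a) = [[-2, -1], [-9, -5]]  ->  [[-11299, -6243], [19333, 10682]]
... * rho(b) = [[1, -1], [1, 0]]  ->  [[-17542, 11299], [30015, -19333]]
... * rho(b) = [[1, -1], [1, 0]]  ->  [[-6243, 17542], [10682, -30015]]
... * rho(a^-1) = [[-5, 1], [9, -2]]  ->  [[189093, -41327], [-323545, 70712]]
... * rho(b) = [[1, -1], [1, 0]]  ->  [[147766, -189093], [-252833, 323545]]
... * rho(b) = [[1, -1], [1, 0]]  ->  [[-41327, -147766], [70712, 252833]]
... * rho(b) = [[1, -1], [1, 0]]  ->  [[-189093, 41327], [323545, -70712]]
... * rho(a^-1) = [[-5, 1], [9, -2]]  ->  [[1317408, -271747], [-2254133, 464969]]
tr = 1317408 + 464969 = 1782377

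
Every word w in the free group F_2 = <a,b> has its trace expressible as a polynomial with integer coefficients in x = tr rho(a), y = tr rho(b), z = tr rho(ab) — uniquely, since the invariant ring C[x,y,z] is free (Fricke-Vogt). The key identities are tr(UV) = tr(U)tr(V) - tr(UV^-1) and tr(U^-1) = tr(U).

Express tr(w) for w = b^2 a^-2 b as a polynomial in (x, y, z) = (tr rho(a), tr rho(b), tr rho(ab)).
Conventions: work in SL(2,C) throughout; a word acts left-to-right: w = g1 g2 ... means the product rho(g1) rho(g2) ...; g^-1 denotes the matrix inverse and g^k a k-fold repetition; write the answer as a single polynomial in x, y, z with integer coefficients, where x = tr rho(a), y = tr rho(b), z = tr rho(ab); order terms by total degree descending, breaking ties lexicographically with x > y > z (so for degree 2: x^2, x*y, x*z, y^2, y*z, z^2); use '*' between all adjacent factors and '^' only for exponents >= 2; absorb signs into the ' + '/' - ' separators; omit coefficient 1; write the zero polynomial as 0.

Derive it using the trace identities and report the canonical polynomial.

use: trace(b^2) = trace(b) trace(b) - trace(1)  (reduce the b square) = y^2 - 2
trace(b^3) = trace(b) trace(b^2) - trace(b)  (reduce the b square) = y^3 - 3*y
trace(a b^2) = trace(b) trace(a b) - trace(a)  (reduce the b square) = y*z - x
apply: trace(b^3 a) = trace(b) trace(a b^2) - trace(a b)  (reduce the b square) = y^2*z - x*y - z
trace(b^3 a^-1) = trace(b^3) trace(a) - trace(b^3 a)  (eliminate a^-1) = x*y^3 - y^2*z - 2*x*y + z
trace(b^2 a^-2 b) = trace(b^3 a^-1) trace(a) - trace(b^3)  (eliminate a^-1) = x^2*y^3 - x*y^2*z - 2*x^2*y - y^3 + x*z + 3*y

x^2*y^3 - x*y^2*z - 2*x^2*y - y^3 + x*z + 3*y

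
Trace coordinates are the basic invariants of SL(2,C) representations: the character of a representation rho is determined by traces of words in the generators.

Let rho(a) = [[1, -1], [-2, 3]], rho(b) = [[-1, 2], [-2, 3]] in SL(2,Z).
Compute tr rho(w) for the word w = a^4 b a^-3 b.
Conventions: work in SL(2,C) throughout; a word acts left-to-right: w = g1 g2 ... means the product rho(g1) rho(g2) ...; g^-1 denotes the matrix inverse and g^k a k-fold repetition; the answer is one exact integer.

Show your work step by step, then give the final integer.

-3352

rho(a) = [[1, -1], [-2, 3]]
... * rho(a) = [[1, -1], [-2, 3]]  ->  [[3, -4], [-8, 11]]
... * rho(a) = [[1, -1], [-2, 3]]  ->  [[11, -15], [-30, 41]]
... * rho(a) = [[1, -1], [-2, 3]]  ->  [[41, -56], [-112, 153]]
... * rho(b) = [[-1, 2], [-2, 3]]  ->  [[71, -86], [-194, 235]]
... * rho(a^-1) = [[3, 1], [2, 1]]  ->  [[41, -15], [-112, 41]]
... * rho(a^-1) = [[3, 1], [2, 1]]  ->  [[93, 26], [-254, -71]]
... * rho(a^-1) = [[3, 1], [2, 1]]  ->  [[331, 119], [-904, -325]]
... * rho(b) = [[-1, 2], [-2, 3]]  ->  [[-569, 1019], [1554, -2783]]
tr = -569 + -2783 = -3352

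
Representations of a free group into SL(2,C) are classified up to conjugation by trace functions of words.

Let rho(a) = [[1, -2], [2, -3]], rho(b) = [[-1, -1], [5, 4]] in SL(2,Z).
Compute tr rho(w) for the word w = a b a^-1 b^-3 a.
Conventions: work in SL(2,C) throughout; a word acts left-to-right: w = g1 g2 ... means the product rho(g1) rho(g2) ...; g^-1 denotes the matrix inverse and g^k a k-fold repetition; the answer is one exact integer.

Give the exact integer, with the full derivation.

rho(a) = [[1, -2], [2, -3]]
... * rho(b) = [[-1, -1], [5, 4]]  ->  [[-11, -9], [-17, -14]]
... * rho(a^-1) = [[-3, 2], [-2, 1]]  ->  [[51, -31], [79, -48]]
... * rho(b^-1) = [[4, 1], [-5, -1]]  ->  [[359, 82], [556, 127]]
... * rho(b^-1) = [[4, 1], [-5, -1]]  ->  [[1026, 277], [1589, 429]]
... * rho(b^-1) = [[4, 1], [-5, -1]]  ->  [[2719, 749], [4211, 1160]]
... * rho(a) = [[1, -2], [2, -3]]  ->  [[4217, -7685], [6531, -11902]]
tr = 4217 + -11902 = -7685

-7685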